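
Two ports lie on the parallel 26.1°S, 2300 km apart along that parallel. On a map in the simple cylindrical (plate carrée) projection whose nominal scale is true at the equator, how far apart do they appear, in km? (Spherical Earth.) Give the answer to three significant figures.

2560 km

Plate carrée maps x = Rλ, y = Rφ. The meridian scale is h = 1 and the parallel scale is k = 1/cos φ = sec φ.
Along the parallel, k = sec 26.1° = 1/0.8980 = 1.114.
Map distance = 2300 × 1.114 ≈ 2560 km.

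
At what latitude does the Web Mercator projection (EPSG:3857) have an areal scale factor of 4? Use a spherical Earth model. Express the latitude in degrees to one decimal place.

60.0°

Mercator areal scale is sec²φ.
sec²φ = 4  ⇒  cos²φ = 0.2500  ⇒  cos φ = 0.5000.
φ = arccos(0.5000) ≈ 60.0°.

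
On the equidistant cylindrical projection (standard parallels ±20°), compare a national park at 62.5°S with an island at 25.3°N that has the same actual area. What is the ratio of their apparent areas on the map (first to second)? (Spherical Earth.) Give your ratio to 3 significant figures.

The equidistant cylindrical projection with φ₀ = 20° has h = 1 (meridians true) and k = cos φ₀ / cos φ along parallels.
Areal scale at 62.5°: h·k = 1.000 × 2.035 = 2.035.
Areal scale at 25.3°: h·k = 1.000 × 1.039 = 1.039.
Ratio = 2.035/1.039 ≈ 1.96.

1.96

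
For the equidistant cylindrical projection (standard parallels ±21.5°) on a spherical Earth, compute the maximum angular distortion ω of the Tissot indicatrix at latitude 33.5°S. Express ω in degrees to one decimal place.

6.3°

The equidistant cylindrical projection with φ₀ = 21.5° has h = 1 (meridians true) and k = cos φ₀ / cos φ along parallels.
At 33.5°: h = 1.000, k = 1.116; principal scales a = 1.116, b = 1.000.
sin(ω/2) = (a − b)/(a + b) = 0.1158/2.116 = 0.05471, so ω = 2 arcsin(0.05471) ≈ 6.3°.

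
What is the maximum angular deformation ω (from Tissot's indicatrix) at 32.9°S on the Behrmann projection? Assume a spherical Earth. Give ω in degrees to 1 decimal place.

3.5°

Behrmann is a cylindrical equal-area projection with standard parallels at ±30°. Cylindrical equal-area (φ₀ = 30°): h = cos φ / cos 30° along meridians, k = cos 30° / cos φ along parallels; h·k = 1.
At 32.9°: h = 0.9695, k = 1.031; principal scales a = 1.031, b = 0.9695.
sin(ω/2) = (a − b)/(a + b) = 0.06194/2.001 = 0.03096, so ω = 2 arcsin(0.03096) ≈ 3.5°.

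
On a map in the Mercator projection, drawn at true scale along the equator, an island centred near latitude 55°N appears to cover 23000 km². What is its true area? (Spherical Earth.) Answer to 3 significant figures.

7570 km²

The Mercator projection is conformal; its linear scale factor is the same in every direction and equals sec φ = 1/cos φ.
Areal scale = k² = sec²φ = 1/cos²(55°) = 1/0.5736² = 3.040.
True area = apparent / (areal scale) = 23000 / 3.040 ≈ 7570 km².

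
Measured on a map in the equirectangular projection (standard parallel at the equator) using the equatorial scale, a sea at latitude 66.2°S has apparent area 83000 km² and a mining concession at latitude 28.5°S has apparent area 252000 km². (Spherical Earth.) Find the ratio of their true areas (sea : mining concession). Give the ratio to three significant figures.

Plate carrée has h = 1 and k = sec φ, giving areal scale sec φ; true area = (apparent area) · cos φ.
True area of sea: 83000 × cos(66.2°) = 83000 × 0.4035 = 33490 km².
True area of mining concession: 252000 × cos(28.5°) = 252000 × 0.8788 = 221500 km².
Ratio = 33490 / 221500 ≈ 0.151.

0.151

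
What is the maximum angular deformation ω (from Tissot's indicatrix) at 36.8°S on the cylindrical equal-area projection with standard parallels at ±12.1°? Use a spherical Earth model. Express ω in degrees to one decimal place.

22.7°

Cylindrical equal-area (φ₀ = 12.1°): h = cos φ / cos 12.1° along meridians, k = cos 12.1° / cos φ along parallels; h·k = 1.
At 36.8°: h = 0.8189, k = 1.221; principal scales a = 1.221, b = 0.8189.
sin(ω/2) = (a − b)/(a + b) = 0.4022/2.040 = 0.1971, so ω = 2 arcsin(0.1971) ≈ 22.7°.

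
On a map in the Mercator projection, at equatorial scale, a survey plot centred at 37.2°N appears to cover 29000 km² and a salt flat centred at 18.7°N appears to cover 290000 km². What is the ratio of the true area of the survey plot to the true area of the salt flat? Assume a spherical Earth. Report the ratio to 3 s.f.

On Mercator the areal scale is sec²φ, so true area = apparent × cos²φ.
True area of survey plot: 29000 × cos²(37.2°) = 29000 × 0.6345 = 18400 km².
True area of salt flat: 290000 × cos²(18.7°) = 290000 × 0.8972 = 260200 km².
Ratio = 18400 / 260200 ≈ 0.0707.

0.0707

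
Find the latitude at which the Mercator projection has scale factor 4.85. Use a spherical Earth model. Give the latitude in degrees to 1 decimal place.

78.1°

Mercator scale is k = sec φ = 1/cos φ.
1/cos φ = 4.85  ⇒  cos φ = 0.2062  ⇒  φ = arccos(0.2062) ≈ 78.1°.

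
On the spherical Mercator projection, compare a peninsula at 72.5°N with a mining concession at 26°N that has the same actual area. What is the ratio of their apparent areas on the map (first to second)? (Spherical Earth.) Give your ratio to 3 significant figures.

On Mercator, area is exaggerated by sec²φ = 1/cos²φ.
At 72.5°: sec²(72.5°) = 1/0.3007² = 11.06.
At 26°: sec²(26°) = 1/0.8988² = 1.238.
Ratio = 11.06/1.238 = cos²(26°)/cos²(72.5°) ≈ 8.93.

8.93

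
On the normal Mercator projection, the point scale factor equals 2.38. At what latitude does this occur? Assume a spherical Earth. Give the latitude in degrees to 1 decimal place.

65.2°

Mercator scale is k = sec φ = 1/cos φ.
1/cos φ = 2.38  ⇒  cos φ = 0.4202  ⇒  φ = arccos(0.4202) ≈ 65.2°.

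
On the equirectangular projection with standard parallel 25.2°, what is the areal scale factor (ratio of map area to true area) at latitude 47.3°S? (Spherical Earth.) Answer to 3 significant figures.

1.33

In the equirectangular projection with standard parallel φ₀ = 25.2° (x = Rλ cos φ₀, y = Rφ), meridians are true-scale (h = 1) and the parallel scale is k = cos φ₀ / cos φ.
Areal scale = h·k = 1 × cos φ₀ / cos φ; at 47.3°, h = 1.000, k = 1.334, so h·k = 1.334.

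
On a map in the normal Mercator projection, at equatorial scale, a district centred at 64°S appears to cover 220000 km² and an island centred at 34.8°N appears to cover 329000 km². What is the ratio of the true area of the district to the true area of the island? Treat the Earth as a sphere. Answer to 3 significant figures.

0.191

Since Mercator area scale is 1/cos²φ, the true area equals the apparent area multiplied by cos²φ.
True area of district: 220000 × cos²(64°) = 220000 × 0.1922 = 42280 km².
True area of island: 329000 × cos²(34.8°) = 329000 × 0.6743 = 221800 km².
Ratio = 42280 / 221800 ≈ 0.191.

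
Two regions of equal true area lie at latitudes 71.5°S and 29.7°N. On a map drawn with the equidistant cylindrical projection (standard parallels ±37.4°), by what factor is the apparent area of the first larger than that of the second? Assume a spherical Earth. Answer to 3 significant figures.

In the equirectangular projection with standard parallel φ₀ = 37.4° (x = Rλ cos φ₀, y = Rφ), meridians are true-scale (h = 1) and the parallel scale is k = cos φ₀ / cos φ.
Areal scale at 71.5°: h·k = 1.000 × 2.504 = 2.504.
Areal scale at 29.7°: h·k = 1.000 × 0.9146 = 0.9146.
Ratio = 2.504/0.9146 ≈ 2.74.

2.74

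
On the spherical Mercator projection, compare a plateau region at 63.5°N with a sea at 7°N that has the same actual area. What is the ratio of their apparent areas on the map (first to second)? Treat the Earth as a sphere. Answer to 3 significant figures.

4.95

On Mercator, area is exaggerated by sec²φ = 1/cos²φ.
At 63.5°: sec²(63.5°) = 1/0.4462² = 5.023.
At 7°: sec²(7°) = 1/0.9925² = 1.015.
Ratio = 5.023/1.015 = cos²(7°)/cos²(63.5°) ≈ 4.95.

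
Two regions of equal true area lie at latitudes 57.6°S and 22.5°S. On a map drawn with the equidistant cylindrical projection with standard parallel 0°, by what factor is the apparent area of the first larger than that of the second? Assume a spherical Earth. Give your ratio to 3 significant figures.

For the equirectangular projection with φ₀ = 0 (plate carrée), h = 1 along meridians and k = sec φ along parallels.
Areal scale at 57.6°: h·k = 1.000 × 1.866 = 1.866.
Areal scale at 22.5°: h·k = 1.000 × 1.082 = 1.082.
Ratio = 1.866/1.082 ≈ 1.72.

1.72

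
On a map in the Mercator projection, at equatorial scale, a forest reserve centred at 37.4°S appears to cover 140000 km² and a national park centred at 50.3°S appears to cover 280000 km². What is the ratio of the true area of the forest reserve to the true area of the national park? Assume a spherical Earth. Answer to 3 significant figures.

0.773

On Mercator the areal scale is sec²φ, so true area = apparent × cos²φ.
True area of forest reserve: 140000 × cos²(37.4°) = 140000 × 0.6311 = 88350 km².
True area of national park: 280000 × cos²(50.3°) = 280000 × 0.4080 = 114200 km².
Ratio = 88350 / 114200 ≈ 0.773.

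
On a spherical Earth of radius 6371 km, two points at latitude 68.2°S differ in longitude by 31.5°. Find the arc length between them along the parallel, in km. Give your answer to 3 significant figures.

1300 km

Arc length along a parallel = R cos φ · Δλ (with Δλ in radians).
= 6371 × cos 68.2° × (31.5° × π/180) = 6371 × 0.3714 × 0.5498 ≈ 1300 km.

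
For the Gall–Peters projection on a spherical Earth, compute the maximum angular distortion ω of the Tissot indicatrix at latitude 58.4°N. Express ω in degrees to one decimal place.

33.8°

The Gall–Peters projection is cylindrical equal-area with φ₀ = 45°. Cylindrical equal-area (φ₀ = 45°): h = cos φ / cos 45° along meridians, k = cos 45° / cos φ along parallels; h·k = 1.
At 58.4°: h = 0.7410, k = 1.349; principal scales a = 1.349, b = 0.7410.
sin(ω/2) = (a − b)/(a + b) = 0.6084/2.091 = 0.2911, so ω = 2 arcsin(0.2911) ≈ 33.8°.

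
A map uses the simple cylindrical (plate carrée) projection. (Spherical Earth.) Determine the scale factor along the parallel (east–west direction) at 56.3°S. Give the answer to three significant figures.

For the equirectangular projection with φ₀ = 0 (plate carrée), h = 1 along meridians and k = sec φ along parallels.
k = 1/cos 56.3° = 1/0.5548 = 1.802.

1.80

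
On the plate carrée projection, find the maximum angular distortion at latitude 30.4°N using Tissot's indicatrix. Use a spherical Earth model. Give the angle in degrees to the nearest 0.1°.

In the plate carrée (x = Rλ, y = Rφ), meridians are true-scale (h = 1) and parallels are stretched by k = sec φ.
At 30.4°: h = 1.000, k = 1.159; principal scales a = 1.159, b = 1.000.
sin(ω/2) = (a − b)/(a + b) = 0.1594/2.159 = 0.07382, so ω = 2 arcsin(0.07382) ≈ 8.5°.

8.5°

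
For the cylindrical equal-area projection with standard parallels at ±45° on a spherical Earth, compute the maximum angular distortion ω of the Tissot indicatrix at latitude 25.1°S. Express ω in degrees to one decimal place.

28.1°

For cylindrical equal-area with standard parallel φ₀, h = cos φ / cos φ₀ and k = cos φ₀ / cos φ, so h·k = 1.
At 25.1°: h = 1.281, k = 0.7808; principal scales a = 1.281, b = 0.7808.
sin(ω/2) = (a − b)/(a + b) = 0.4998/2.062 = 0.2425, so ω = 2 arcsin(0.2425) ≈ 28.1°.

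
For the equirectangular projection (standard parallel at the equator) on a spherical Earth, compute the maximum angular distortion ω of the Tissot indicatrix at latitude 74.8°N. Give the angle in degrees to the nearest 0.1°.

For the equirectangular projection with φ₀ = 0 (plate carrée), h = 1 along meridians and k = sec φ along parallels.
At 74.8°: h = 1.000, k = 3.814; principal scales a = 3.814, b = 1.000.
sin(ω/2) = (a − b)/(a + b) = 2.814/4.814 = 0.5845, so ω = 2 arcsin(0.5845) ≈ 71.5°.

71.5°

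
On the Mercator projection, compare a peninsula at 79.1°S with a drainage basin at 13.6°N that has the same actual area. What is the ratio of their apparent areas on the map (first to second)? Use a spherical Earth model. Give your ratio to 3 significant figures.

26.4

On Mercator, area is exaggerated by sec²φ = 1/cos²φ.
At 79.1°: sec²(79.1°) = 1/0.1891² = 27.97.
At 13.6°: sec²(13.6°) = 1/0.9720² = 1.059.
Ratio = 27.97/1.059 = cos²(13.6°)/cos²(79.1°) ≈ 26.4.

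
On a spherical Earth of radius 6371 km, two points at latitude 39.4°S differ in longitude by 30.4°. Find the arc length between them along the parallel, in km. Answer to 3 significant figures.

Arc length along a parallel = R cos φ · Δλ (with Δλ in radians).
= 6371 × cos 39.4° × (30.4° × π/180) = 6371 × 0.7727 × 0.5306 ≈ 2610 km.

2610 km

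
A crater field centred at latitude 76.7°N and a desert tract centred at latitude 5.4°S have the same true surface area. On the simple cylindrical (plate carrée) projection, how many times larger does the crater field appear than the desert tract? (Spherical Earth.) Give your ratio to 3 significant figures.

In the plate carrée (x = Rλ, y = Rφ), meridians are true-scale (h = 1) and parallels are stretched by k = sec φ.
Areal scale at 76.7°: h·k = 1.000 × 4.347 = 4.347.
Areal scale at 5.4°: h·k = 1.000 × 1.004 = 1.004.
Ratio = 4.347/1.004 ≈ 4.33.

4.33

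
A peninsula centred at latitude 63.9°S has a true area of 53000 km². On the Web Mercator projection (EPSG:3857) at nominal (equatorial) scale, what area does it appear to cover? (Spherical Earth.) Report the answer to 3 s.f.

The Mercator projection is conformal; its linear scale factor is the same in every direction and equals sec φ = 1/cos φ.
Areal scale = k² = sec²φ = 1/cos²(63.9°) = 1/0.4399² = 5.167.
Apparent area = 53000 × 5.167 ≈ 274000 km².

274000 km²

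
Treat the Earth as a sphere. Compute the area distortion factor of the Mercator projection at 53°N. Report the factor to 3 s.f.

For Mercator, h = k = sec φ (a conformal cylindrical projection has a single point scale, 1/cos φ).
Areal scale = k² = sec²φ = 1/cos²(53°) = 1/0.6018² = 2.761.

2.76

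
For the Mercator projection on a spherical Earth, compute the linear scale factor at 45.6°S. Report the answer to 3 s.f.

1.43

The Mercator projection is conformal; its linear scale factor is the same in every direction and equals sec φ = 1/cos φ.
k = 1/cos 45.6° = 1/0.6997 = 1.429.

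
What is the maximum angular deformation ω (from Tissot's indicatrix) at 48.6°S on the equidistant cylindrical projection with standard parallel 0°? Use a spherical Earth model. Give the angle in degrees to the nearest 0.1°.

Plate carrée maps x = Rλ, y = Rφ. The meridian scale is h = 1 and the parallel scale is k = 1/cos φ = sec φ.
At 48.6°: h = 1.000, k = 1.512; principal scales a = 1.512, b = 1.000.
sin(ω/2) = (a − b)/(a + b) = 0.5121/2.512 = 0.2039, so ω = 2 arcsin(0.2039) ≈ 23.5°.

23.5°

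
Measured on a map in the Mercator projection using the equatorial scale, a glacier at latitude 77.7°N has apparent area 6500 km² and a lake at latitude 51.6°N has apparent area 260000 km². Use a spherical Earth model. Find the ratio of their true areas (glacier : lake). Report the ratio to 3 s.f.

0.00294

Since Mercator area scale is 1/cos²φ, the true area equals the apparent area multiplied by cos²φ.
True area of glacier: 6500 × cos²(77.7°) = 6500 × 0.04538 = 295.0 km².
True area of lake: 260000 × cos²(51.6°) = 260000 × 0.3858 = 100300 km².
Ratio = 295.0 / 100300 ≈ 0.00294.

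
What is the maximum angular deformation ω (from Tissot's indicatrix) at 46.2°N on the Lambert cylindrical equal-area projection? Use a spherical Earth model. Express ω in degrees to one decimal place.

The Lambert cylindrical equal-area projection is the cylindrical equal-area projection with its standard parallel at the equator (φ₀ = 0). A cylindrical equal-area projection with standard parallel φ₀ has meridian scale h = cos φ / cos φ₀ and parallel scale k = cos φ₀ / cos φ (so areas are preserved, h·k = 1).
At 46.2°: h = 0.6921, k = 1.445; principal scales a = 1.445, b = 0.6921.
sin(ω/2) = (a − b)/(a + b) = 0.7526/2.137 = 0.3522, so ω = 2 arcsin(0.3522) ≈ 41.2°.

41.2°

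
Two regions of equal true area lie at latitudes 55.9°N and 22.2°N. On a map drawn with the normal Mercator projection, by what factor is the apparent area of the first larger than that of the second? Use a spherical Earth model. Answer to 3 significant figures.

2.73

Mercator is conformal with k = sec φ, so areal scale = k² = sec²φ.
At 55.9°: sec²(55.9°) = 1/0.5606² = 3.182.
At 22.2°: sec²(22.2°) = 1/0.9259² = 1.167.
Ratio = 3.182/1.167 = cos²(22.2°)/cos²(55.9°) ≈ 2.73.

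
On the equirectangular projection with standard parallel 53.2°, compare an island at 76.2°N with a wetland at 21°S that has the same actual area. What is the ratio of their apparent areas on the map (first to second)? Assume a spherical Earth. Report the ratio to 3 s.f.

3.91

In the equirectangular projection with standard parallel φ₀ = 53.2° (x = Rλ cos φ₀, y = Rφ), meridians are true-scale (h = 1) and the parallel scale is k = cos φ₀ / cos φ.
Areal scale at 76.2°: h·k = 1.000 × 2.511 = 2.511.
Areal scale at 21°: h·k = 1.000 × 0.6416 = 0.6416.
Ratio = 2.511/0.6416 ≈ 3.91.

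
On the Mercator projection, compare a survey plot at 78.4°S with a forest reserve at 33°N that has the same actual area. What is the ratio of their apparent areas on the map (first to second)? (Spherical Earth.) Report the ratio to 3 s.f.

17.4

On Mercator, area is exaggerated by sec²φ = 1/cos²φ.
At 78.4°: sec²(78.4°) = 1/0.2011² = 24.73.
At 33°: sec²(33°) = 1/0.8387² = 1.422.
Ratio = 24.73/1.422 = cos²(33°)/cos²(78.4°) ≈ 17.4.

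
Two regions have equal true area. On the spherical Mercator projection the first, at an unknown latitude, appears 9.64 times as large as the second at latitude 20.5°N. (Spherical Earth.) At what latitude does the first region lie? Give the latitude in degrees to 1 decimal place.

For equal true areas on Mercator, apparent areas scale as sec²φ, so the ratio is cos²φ₂ / cos²φ₁.
cos²φ₂ / cos²φ₁ = 9.64  ⇒  cos φ₁ = cos 20.5° / √9.64 = 0.9367/3.105 = 0.3017.
φ₁ = arccos(0.3017) ≈ 72.4°.

72.4°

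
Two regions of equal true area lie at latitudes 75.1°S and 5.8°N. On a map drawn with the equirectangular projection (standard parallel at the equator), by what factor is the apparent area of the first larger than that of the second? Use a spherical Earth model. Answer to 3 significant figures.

In the plate carrée (x = Rλ, y = Rφ), meridians are true-scale (h = 1) and parallels are stretched by k = sec φ.
Areal scale at 75.1°: h·k = 1.000 × 3.889 = 3.889.
Areal scale at 5.8°: h·k = 1.000 × 1.005 = 1.005.
Ratio = 3.889/1.005 ≈ 3.87.

3.87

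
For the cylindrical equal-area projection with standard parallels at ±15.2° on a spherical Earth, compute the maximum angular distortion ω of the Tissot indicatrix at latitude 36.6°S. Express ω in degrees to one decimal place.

21.0°

Cylindrical equal-area (φ₀ = 15.2°): h = cos φ / cos 15.2° along meridians, k = cos 15.2° / cos φ along parallels; h·k = 1.
At 36.6°: h = 0.8319, k = 1.202; principal scales a = 1.202, b = 0.8319.
sin(ω/2) = (a − b)/(a + b) = 0.3701/2.034 = 0.1820, so ω = 2 arcsin(0.1820) ≈ 21.0°.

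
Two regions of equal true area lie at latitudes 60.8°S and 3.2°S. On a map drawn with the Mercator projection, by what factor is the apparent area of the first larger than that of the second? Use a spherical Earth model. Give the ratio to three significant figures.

4.19

Mercator areal scale is sec²φ.
At 60.8°: sec²(60.8°) = 1/0.4879² = 4.202.
At 3.2°: sec²(3.2°) = 1/0.9984² = 1.003.
Ratio = 4.202/1.003 = cos²(3.2°)/cos²(60.8°) ≈ 4.19.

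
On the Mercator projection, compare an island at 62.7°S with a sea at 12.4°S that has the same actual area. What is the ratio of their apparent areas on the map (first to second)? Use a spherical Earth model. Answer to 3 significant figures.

4.53

Mercator is conformal with k = sec φ, so areal scale = k² = sec²φ.
At 62.7°: sec²(62.7°) = 1/0.4586² = 4.754.
At 12.4°: sec²(12.4°) = 1/0.9767² = 1.048.
Ratio = 4.754/1.048 = cos²(12.4°)/cos²(62.7°) ≈ 4.53.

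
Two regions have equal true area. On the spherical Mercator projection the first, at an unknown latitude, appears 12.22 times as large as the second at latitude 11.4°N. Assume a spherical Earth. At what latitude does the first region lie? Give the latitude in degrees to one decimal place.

On Mercator, (apparent₁)/(apparent₂) = sec²φ₁ / sec²φ₂ when true areas are equal.
cos²φ₂ / cos²φ₁ = 12.22  ⇒  cos φ₁ = cos 11.4° / √12.22 = 0.9803/3.496 = 0.2804.
φ₁ = arccos(0.2804) ≈ 73.7°.

73.7°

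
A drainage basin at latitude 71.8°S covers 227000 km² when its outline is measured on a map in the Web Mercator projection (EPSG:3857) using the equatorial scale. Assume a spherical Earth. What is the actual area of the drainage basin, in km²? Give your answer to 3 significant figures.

22100 km²

The Mercator projection is conformal; its linear scale factor is the same in every direction and equals sec φ = 1/cos φ.
Areal scale = k² = sec²φ = 1/cos²(71.8°) = 1/0.3123² = 10.25.
True area = apparent / (areal scale) = 227000 / 10.25 ≈ 22100 km².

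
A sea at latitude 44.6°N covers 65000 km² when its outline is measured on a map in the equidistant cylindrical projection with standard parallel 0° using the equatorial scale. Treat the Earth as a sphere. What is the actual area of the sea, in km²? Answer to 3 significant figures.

For the equirectangular projection with φ₀ = 0 (plate carrée), h = 1 along meridians and k = sec φ along parallels.
Areal scale = h·k = 1 × sec φ; at 44.6°, h = 1.000, k = 1.404, so h·k = 1.404.
True area = apparent / (areal scale) = 65000 / 1.404 ≈ 46300 km².

46300 km²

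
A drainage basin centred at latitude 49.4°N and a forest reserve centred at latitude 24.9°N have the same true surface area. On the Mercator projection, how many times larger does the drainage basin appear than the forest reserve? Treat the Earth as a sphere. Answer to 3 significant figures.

Mercator is conformal with k = sec φ, so areal scale = k² = sec²φ.
At 49.4°: sec²(49.4°) = 1/0.6508² = 2.361.
At 24.9°: sec²(24.9°) = 1/0.9070² = 1.215.
Ratio = 2.361/1.215 = cos²(24.9°)/cos²(49.4°) ≈ 1.94.

1.94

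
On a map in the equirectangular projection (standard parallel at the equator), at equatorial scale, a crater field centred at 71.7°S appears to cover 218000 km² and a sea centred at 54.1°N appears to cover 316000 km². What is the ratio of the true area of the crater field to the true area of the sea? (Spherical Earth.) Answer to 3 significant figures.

On the plate carrée, areal scale = h·k = 1 × sec φ, so true area = apparent × cos φ.
True area of crater field: 218000 × cos(71.7°) = 218000 × 0.3140 = 68450 km².
True area of sea: 316000 × cos(54.1°) = 316000 × 0.5864 = 185300 km².
Ratio = 68450 / 185300 ≈ 0.369.

0.369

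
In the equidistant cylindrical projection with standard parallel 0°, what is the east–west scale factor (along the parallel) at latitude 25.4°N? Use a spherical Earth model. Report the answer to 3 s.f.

Plate carrée maps x = Rλ, y = Rφ. The meridian scale is h = 1 and the parallel scale is k = 1/cos φ = sec φ.
k = 1/cos 25.4° = 1/0.9033 = 1.107.

1.11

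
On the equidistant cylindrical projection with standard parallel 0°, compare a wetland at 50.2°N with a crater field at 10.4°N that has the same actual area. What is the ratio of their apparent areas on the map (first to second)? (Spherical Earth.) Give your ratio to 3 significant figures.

In the plate carrée (x = Rλ, y = Rφ), meridians are true-scale (h = 1) and parallels are stretched by k = sec φ.
Areal scale at 50.2°: h·k = 1.000 × 1.562 = 1.562.
Areal scale at 10.4°: h·k = 1.000 × 1.017 = 1.017.
Ratio = 1.562/1.017 ≈ 1.54.

1.54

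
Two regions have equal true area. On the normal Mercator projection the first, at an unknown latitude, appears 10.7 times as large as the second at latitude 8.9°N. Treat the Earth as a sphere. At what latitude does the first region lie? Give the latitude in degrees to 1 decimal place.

Mercator areal scale is sec²φ, so apparent-area ratio = sec²φ₁ / sec²φ₂ = cos²φ₂ / cos²φ₁.
cos²φ₂ / cos²φ₁ = 10.7  ⇒  cos φ₁ = cos 8.9° / √10.7 = 0.9880/3.271 = 0.3020.
φ₁ = arccos(0.3020) ≈ 72.4°.

72.4°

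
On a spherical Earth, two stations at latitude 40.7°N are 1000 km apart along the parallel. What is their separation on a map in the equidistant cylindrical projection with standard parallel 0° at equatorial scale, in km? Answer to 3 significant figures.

1320 km

For the equirectangular projection with φ₀ = 0 (plate carrée), h = 1 along meridians and k = sec φ along parallels.
Along the parallel, k = sec 40.7° = 1/0.7581 = 1.319.
Map distance = 1000 × 1.319 ≈ 1320 km.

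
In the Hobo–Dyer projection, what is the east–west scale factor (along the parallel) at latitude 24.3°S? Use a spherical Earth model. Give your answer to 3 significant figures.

The Hobo–Dyer projection is cylindrical equal-area with φ₀ = 37.5°. Cylindrical equal-area (φ₀ = 37.5°): h = cos φ / cos 37.5° along meridians, k = cos 37.5° / cos φ along parallels; h·k = 1.
k = cos 37.5° / cos 24.3° = 0.7934/0.9114 = 0.8705.

0.870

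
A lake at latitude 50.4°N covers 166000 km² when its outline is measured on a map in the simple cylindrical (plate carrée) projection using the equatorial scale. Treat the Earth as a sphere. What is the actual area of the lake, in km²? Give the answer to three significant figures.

106000 km²

In the plate carrée (x = Rλ, y = Rφ), meridians are true-scale (h = 1) and parallels are stretched by k = sec φ.
Areal scale = h·k = 1 × sec φ; at 50.4°, h = 1.000, k = 1.569, so h·k = 1.569.
True area = apparent / (areal scale) = 166000 / 1.569 ≈ 106000 km².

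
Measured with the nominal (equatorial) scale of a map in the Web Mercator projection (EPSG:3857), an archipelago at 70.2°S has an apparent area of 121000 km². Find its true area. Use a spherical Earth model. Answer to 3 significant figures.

13900 km²

The Mercator projection is conformal; its linear scale factor is the same in every direction and equals sec φ = 1/cos φ.
Areal scale = k² = sec²φ = 1/cos²(70.2°) = 1/0.3387² = 8.715.
True area = apparent / (areal scale) = 121000 / 8.715 ≈ 13900 km².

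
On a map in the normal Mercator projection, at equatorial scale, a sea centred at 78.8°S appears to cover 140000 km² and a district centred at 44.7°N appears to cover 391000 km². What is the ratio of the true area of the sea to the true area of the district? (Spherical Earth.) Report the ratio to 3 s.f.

0.0267

Since Mercator area scale is 1/cos²φ, the true area equals the apparent area multiplied by cos²φ.
True area of sea: 140000 × cos²(78.8°) = 140000 × 0.03773 = 5282 km².
True area of district: 391000 × cos²(44.7°) = 391000 × 0.5052 = 197500 km².
Ratio = 5282 / 197500 ≈ 0.0267.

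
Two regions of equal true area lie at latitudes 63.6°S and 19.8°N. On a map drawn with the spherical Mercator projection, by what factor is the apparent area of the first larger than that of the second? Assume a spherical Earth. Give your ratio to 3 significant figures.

4.48

On Mercator, area is exaggerated by sec²φ = 1/cos²φ.
At 63.6°: sec²(63.6°) = 1/0.4446² = 5.058.
At 19.8°: sec²(19.8°) = 1/0.9409² = 1.130.
Ratio = 5.058/1.130 = cos²(19.8°)/cos²(63.6°) ≈ 4.48.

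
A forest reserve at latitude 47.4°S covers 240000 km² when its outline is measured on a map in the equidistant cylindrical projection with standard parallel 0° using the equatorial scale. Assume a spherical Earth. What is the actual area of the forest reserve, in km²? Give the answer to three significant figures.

162000 km²

Plate carrée maps x = Rλ, y = Rφ. The meridian scale is h = 1 and the parallel scale is k = 1/cos φ = sec φ.
Areal scale = h·k = 1 × sec φ; at 47.4°, h = 1.000, k = 1.477, so h·k = 1.477.
True area = apparent / (areal scale) = 240000 / 1.477 ≈ 162000 km².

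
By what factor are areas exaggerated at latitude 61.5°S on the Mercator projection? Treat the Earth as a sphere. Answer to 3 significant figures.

4.39

For Mercator, h = k = sec φ (a conformal cylindrical projection has a single point scale, 1/cos φ).
Areal scale = k² = sec²φ = 1/cos²(61.5°) = 1/0.4772² = 4.392.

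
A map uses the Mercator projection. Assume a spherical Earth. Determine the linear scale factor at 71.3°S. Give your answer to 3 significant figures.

3.12

For Mercator, h = k = sec φ (a conformal cylindrical projection has a single point scale, 1/cos φ).
k = 1/cos 71.3° = 1/0.3206 = 3.119.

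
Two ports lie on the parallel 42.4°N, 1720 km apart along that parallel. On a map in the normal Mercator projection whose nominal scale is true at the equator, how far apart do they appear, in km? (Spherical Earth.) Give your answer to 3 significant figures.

2330 km

The Mercator projection is conformal; its linear scale factor is the same in every direction and equals sec φ = 1/cos φ.
Along the parallel, k = sec 42.4° = 1/0.7385 = 1.354.
Map distance = 1720 × 1.354 ≈ 2330 km.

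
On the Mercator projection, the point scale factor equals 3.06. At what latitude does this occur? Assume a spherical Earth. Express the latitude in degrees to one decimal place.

Mercator scale is k = sec φ = 1/cos φ.
1/cos φ = 3.06  ⇒  cos φ = 0.3268  ⇒  φ = arccos(0.3268) ≈ 70.9°.

70.9°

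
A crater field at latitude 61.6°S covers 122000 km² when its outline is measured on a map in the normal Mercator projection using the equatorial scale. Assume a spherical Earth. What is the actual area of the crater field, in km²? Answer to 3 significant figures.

Mercator is conformal, so the point scale is isotropic: h = k = sec φ = 1/cos φ.
Areal scale = k² = sec²φ = 1/cos²(61.6°) = 1/0.4756² = 4.421.
True area = apparent / (areal scale) = 122000 / 4.421 ≈ 27600 km².

27600 km²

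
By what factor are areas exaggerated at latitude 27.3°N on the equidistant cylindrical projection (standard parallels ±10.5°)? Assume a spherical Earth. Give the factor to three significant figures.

With standard parallel φ₀ = 10.5°, the equirectangular projection gives x = Rλ cos φ₀, y = Rφ, so h = 1 and k = cos 10.5° / cos φ.
Areal scale = h·k = 1 × cos φ₀ / cos φ; at 27.3°, h = 1.000, k = 1.106, so h·k = 1.106.

1.11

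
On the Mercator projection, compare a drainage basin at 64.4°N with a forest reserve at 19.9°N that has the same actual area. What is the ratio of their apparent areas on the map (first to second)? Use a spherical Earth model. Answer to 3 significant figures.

Mercator areal scale is sec²φ.
At 64.4°: sec²(64.4°) = 1/0.4321² = 5.356.
At 19.9°: sec²(19.9°) = 1/0.9403² = 1.131.
Ratio = 5.356/1.131 = cos²(19.9°)/cos²(64.4°) ≈ 4.74.

4.74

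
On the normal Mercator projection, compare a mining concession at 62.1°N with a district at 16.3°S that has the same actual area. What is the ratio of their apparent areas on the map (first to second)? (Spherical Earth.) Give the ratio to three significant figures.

Mercator is conformal with k = sec φ, so areal scale = k² = sec²φ.
At 62.1°: sec²(62.1°) = 1/0.4679² = 4.567.
At 16.3°: sec²(16.3°) = 1/0.9598² = 1.086.
Ratio = 4.567/1.086 = cos²(16.3°)/cos²(62.1°) ≈ 4.21.

4.21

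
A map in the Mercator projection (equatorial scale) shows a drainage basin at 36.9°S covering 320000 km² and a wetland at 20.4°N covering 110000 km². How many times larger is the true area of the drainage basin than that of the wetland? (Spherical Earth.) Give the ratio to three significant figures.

2.12

On Mercator the areal scale is sec²φ, so true area = apparent × cos²φ.
True area of drainage basin: 320000 × cos²(36.9°) = 320000 × 0.6395 = 204600 km².
True area of wetland: 110000 × cos²(20.4°) = 110000 × 0.8785 = 96630 km².
Ratio = 204600 / 96630 ≈ 2.12.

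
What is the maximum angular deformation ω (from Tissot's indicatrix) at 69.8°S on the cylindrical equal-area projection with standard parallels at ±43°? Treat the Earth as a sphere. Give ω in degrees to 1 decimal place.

78.9°

Cylindrical equal-area (φ₀ = 43°): h = cos φ / cos 43° along meridians, k = cos 43° / cos φ along parallels; h·k = 1.
At 69.8°: h = 0.4721, k = 2.118; principal scales a = 2.118, b = 0.4721.
sin(ω/2) = (a − b)/(a + b) = 1.646/2.590 = 0.6354, so ω = 2 arcsin(0.6354) ≈ 78.9°.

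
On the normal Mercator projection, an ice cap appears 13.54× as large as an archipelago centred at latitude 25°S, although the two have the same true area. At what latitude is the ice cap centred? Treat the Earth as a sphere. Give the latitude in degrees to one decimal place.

75.7°

Mercator areal scale is sec²φ, so apparent-area ratio = sec²φ₁ / sec²φ₂ = cos²φ₂ / cos²φ₁.
cos²φ₂ / cos²φ₁ = 13.54  ⇒  cos φ₁ = cos 25° / √13.54 = 0.9063/3.680 = 0.2463.
φ₁ = arccos(0.2463) ≈ 75.7°.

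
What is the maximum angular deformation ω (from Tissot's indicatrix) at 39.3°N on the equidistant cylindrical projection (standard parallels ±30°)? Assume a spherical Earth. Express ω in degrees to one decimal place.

6.4°

In the equirectangular projection with standard parallel φ₀ = 30° (x = Rλ cos φ₀, y = Rφ), meridians are true-scale (h = 1) and the parallel scale is k = cos φ₀ / cos φ.
At 39.3°: h = 1.000, k = 1.119; principal scales a = 1.119, b = 1.000.
sin(ω/2) = (a − b)/(a + b) = 0.1191/2.119 = 0.05622, so ω = 2 arcsin(0.05622) ≈ 6.4°.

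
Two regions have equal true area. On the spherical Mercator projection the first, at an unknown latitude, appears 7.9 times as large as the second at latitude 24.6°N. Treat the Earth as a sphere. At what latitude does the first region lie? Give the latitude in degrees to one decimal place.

Mercator areal scale is sec²φ, so apparent-area ratio = sec²φ₁ / sec²φ₂ = cos²φ₂ / cos²φ₁.
cos²φ₂ / cos²φ₁ = 7.9  ⇒  cos φ₁ = cos 24.6° / √7.9 = 0.9092/2.811 = 0.3235.
φ₁ = arccos(0.3235) ≈ 71.1°.

71.1°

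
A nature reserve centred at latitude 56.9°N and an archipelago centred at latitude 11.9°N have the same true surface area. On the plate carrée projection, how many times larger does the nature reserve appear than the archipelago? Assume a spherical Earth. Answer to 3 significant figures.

Plate carrée maps x = Rλ, y = Rφ. The meridian scale is h = 1 and the parallel scale is k = 1/cos φ = sec φ.
Areal scale at 56.9°: h·k = 1.000 × 1.831 = 1.831.
Areal scale at 11.9°: h·k = 1.000 × 1.022 = 1.022.
Ratio = 1.831/1.022 ≈ 1.79.

1.79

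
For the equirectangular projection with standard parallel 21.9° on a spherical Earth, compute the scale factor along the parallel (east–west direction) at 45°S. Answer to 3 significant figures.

In the equirectangular projection with standard parallel φ₀ = 21.9° (x = Rλ cos φ₀, y = Rφ), meridians are true-scale (h = 1) and the parallel scale is k = cos φ₀ / cos φ.
k = cos 21.9° / cos 45° = 0.9278/0.7071 = 1.312.

1.31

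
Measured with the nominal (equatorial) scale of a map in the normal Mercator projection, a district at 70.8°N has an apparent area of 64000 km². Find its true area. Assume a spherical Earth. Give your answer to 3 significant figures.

Mercator is conformal, so the point scale is isotropic: h = k = sec φ = 1/cos φ.
Areal scale = k² = sec²φ = 1/cos²(70.8°) = 1/0.3289² = 9.246.
True area = apparent / (areal scale) = 64000 / 9.246 ≈ 6920 km².

6920 km²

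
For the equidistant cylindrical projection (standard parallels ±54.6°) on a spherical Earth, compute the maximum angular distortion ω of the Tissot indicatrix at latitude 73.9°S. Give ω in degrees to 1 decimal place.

In the equirectangular projection with standard parallel φ₀ = 54.6° (x = Rλ cos φ₀, y = Rφ), meridians are true-scale (h = 1) and the parallel scale is k = cos φ₀ / cos φ.
At 73.9°: h = 1.000, k = 2.089; principal scales a = 2.089, b = 1.000.
sin(ω/2) = (a − b)/(a + b) = 1.089/3.089 = 0.3525, so ω = 2 arcsin(0.3525) ≈ 41.3°.

41.3°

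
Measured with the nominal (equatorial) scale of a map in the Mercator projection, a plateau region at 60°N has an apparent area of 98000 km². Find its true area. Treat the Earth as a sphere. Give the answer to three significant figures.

The Mercator projection is conformal; its linear scale factor is the same in every direction and equals sec φ = 1/cos φ.
Areal scale = k² = sec²φ = 1/cos²(60°) = 1/0.5000² = 4.000.
True area = apparent / (areal scale) = 98000 / 4.000 ≈ 24500 km².

24500 km²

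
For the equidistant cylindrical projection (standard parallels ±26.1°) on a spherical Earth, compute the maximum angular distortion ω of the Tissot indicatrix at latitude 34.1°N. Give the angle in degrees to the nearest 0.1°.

4.6°

In the equirectangular projection with standard parallel φ₀ = 26.1° (x = Rλ cos φ₀, y = Rφ), meridians are true-scale (h = 1) and the parallel scale is k = cos φ₀ / cos φ.
At 34.1°: h = 1.000, k = 1.084; principal scales a = 1.084, b = 1.000.
sin(ω/2) = (a − b)/(a + b) = 0.08450/2.084 = 0.04054, so ω = 2 arcsin(0.04054) ≈ 4.6°.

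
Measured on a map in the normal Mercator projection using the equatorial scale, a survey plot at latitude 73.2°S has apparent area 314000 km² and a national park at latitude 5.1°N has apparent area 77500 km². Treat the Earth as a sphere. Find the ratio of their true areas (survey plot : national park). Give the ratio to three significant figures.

0.341

On Mercator the areal scale is sec²φ, so true area = apparent × cos²φ.
True area of survey plot: 314000 × cos²(73.2°) = 314000 × 0.08354 = 26230 km².
True area of national park: 77500 × cos²(5.1°) = 77500 × 0.9921 = 76890 km².
Ratio = 26230 / 76890 ≈ 0.341.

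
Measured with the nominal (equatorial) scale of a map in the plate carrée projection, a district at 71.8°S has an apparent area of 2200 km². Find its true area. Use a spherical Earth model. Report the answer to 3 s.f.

687 km²

Plate carrée maps x = Rλ, y = Rφ. The meridian scale is h = 1 and the parallel scale is k = 1/cos φ = sec φ.
Areal scale = h·k = 1 × sec φ; at 71.8°, h = 1.000, k = 3.202, so h·k = 3.202.
True area = apparent / (areal scale) = 2200 / 3.202 ≈ 687 km².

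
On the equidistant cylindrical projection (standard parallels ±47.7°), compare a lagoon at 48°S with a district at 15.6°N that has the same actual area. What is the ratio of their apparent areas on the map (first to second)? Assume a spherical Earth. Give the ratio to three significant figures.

1.44

With standard parallel φ₀ = 47.7°, the equirectangular projection gives x = Rλ cos φ₀, y = Rφ, so h = 1 and k = cos 47.7° / cos φ.
Areal scale at 48°: h·k = 1.000 × 1.006 = 1.006.
Areal scale at 15.6°: h·k = 1.000 × 0.6988 = 0.6988.
Ratio = 1.006/0.6988 ≈ 1.44.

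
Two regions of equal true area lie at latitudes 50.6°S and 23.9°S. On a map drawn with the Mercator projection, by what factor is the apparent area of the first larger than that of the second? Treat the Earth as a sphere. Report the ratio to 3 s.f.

Mercator areal scale is sec²φ.
At 50.6°: sec²(50.6°) = 1/0.6347² = 2.482.
At 23.9°: sec²(23.9°) = 1/0.9143² = 1.196.
Ratio = 2.482/1.196 = cos²(23.9°)/cos²(50.6°) ≈ 2.07.

2.07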